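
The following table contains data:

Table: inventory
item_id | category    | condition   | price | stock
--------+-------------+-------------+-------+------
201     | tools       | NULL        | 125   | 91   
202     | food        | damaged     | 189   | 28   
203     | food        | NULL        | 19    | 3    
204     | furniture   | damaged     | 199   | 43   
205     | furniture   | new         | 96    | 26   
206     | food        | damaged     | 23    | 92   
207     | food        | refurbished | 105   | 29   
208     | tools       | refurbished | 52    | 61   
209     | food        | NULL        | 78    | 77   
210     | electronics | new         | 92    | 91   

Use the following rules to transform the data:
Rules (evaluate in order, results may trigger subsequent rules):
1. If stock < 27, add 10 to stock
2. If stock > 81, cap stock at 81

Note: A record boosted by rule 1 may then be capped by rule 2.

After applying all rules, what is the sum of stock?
530

Step 1: Apply rule 1 to records with stock < 27
  - 2 records get bonus of 10
  - Of these, 0 records then exceed 81 and get capped
Step 2: Apply rule 2 to records with stock > 81
  - 3 records (original) are capped
Step 3: Calculate final sum = 530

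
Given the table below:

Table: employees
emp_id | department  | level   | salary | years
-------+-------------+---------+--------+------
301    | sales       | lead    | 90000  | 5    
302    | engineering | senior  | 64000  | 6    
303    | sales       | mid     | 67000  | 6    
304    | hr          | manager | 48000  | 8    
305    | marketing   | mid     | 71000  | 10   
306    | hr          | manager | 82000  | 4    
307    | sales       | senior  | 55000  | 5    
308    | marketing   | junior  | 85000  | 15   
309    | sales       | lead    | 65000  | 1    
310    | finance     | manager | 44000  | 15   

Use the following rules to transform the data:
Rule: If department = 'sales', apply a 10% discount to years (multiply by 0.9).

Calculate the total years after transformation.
73.3

Step 1: Records with department = 'sales' have total years = 17
Step 2: Apply multiplier: 17 × 0.9 = 15.3
Step 3: Other records total: 58
Step 4: Final sum = 15.3 + 58 = 73.3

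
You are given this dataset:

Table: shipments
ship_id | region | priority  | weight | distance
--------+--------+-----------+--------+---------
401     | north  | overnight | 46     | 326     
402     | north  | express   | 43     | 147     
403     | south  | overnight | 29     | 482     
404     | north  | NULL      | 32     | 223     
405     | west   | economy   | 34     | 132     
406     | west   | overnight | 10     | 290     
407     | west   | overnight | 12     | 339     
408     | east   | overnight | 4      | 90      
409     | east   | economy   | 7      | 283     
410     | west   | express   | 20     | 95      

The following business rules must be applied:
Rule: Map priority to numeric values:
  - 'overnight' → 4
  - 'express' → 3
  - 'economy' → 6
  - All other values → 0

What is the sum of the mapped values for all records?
38

Step 1: Apply mapping to each record
Step 2: Count by status:
  'overnight': 5 records × 4 = 20
  'express': 2 records × 3 = 6
  'economy': 2 records × 6 = 12
Step 3: Sum all mapped values = 38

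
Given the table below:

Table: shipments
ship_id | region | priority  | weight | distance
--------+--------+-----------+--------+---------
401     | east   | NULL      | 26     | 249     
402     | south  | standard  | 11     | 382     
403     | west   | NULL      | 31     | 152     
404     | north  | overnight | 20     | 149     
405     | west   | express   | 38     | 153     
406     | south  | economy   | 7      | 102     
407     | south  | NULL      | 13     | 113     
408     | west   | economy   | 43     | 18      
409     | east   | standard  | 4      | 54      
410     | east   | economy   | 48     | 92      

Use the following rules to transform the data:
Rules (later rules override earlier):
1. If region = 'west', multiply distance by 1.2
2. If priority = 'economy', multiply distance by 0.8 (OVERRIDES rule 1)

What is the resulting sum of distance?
1482.6

Step 1: Rule 2 takes priority for records with priority = 'economy'
  - 3 records: 212 × 0.8 = 169.6
Step 2: Rule 1 applies to remaining records with region = 'west'
  - 2 records: 305 × 1.2 = 366.0
Step 3: Other records unchanged: 947
Step 4: Final sum = 169.6 + 366.0 + 947 = 1482.6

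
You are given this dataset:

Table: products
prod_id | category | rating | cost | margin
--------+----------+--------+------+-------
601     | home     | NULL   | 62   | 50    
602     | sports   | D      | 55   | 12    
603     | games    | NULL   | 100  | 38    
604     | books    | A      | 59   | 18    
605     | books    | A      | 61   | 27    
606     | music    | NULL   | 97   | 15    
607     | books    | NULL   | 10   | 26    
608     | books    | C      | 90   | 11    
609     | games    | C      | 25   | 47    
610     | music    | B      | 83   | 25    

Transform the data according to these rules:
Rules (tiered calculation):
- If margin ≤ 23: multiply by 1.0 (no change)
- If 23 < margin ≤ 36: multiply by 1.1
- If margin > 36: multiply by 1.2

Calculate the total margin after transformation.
303.8

Step 1: Tier 1 (margin ≤ 23): 4 records, sum = 56 × 1.0 = 56.0
Step 2: Tier 2 (23 < margin ≤ 36): 3 records, sum = 78 × 1.1 = 85.8
Step 3: Tier 3 (margin > 36): 3 records, sum = 135 × 1.2 = 162.0
Step 4: Final sum = 56.0 + 85.8 + 162.0 = 303.8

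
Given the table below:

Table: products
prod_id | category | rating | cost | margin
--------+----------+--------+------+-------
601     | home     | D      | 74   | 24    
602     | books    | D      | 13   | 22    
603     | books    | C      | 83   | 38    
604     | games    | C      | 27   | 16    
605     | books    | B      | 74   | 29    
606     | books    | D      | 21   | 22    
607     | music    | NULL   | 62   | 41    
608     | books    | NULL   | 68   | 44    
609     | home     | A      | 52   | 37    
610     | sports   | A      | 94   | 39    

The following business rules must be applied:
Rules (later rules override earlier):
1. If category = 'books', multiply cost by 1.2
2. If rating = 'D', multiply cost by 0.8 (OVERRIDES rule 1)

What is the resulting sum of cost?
591.4

Step 1: Rule 2 takes priority for records with rating = 'D'
  - 3 records: 108 × 0.8 = 86.4
Step 2: Rule 1 applies to remaining records with category = 'books'
  - 3 records: 225 × 1.2 = 270.0
Step 3: Other records unchanged: 235
Step 4: Final sum = 86.4 + 270.0 + 235 = 591.4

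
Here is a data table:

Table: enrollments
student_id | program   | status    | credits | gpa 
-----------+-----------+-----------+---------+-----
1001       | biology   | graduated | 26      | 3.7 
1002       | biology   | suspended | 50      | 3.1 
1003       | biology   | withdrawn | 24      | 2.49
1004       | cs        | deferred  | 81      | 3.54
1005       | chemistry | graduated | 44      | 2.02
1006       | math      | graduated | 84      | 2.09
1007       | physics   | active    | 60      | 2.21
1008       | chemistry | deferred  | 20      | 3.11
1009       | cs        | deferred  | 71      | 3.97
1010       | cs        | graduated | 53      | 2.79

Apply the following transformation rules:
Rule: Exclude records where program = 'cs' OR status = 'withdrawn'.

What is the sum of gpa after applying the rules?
16.23

Step 1: Find records where program = 'cs' OR status = 'withdrawn'
Step 2: 4 records match, summing to 12.79
Step 3: Original sum: 29.02
Step 4: Remaining sum = 29.02 - 12.79 = 16.23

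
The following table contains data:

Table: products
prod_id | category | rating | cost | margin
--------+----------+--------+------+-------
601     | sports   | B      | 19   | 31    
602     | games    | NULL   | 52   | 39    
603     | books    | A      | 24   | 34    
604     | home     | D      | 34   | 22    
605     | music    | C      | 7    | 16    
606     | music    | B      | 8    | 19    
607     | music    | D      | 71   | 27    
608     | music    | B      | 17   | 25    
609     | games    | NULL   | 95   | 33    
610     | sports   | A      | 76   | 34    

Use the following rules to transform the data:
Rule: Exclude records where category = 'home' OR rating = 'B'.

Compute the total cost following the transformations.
325

Step 1: Find records where category = 'home' OR rating = 'B'
Step 2: 4 records match, summing to 78
Step 3: Original sum: 403
Step 4: Remaining sum = 403 - 78 = 325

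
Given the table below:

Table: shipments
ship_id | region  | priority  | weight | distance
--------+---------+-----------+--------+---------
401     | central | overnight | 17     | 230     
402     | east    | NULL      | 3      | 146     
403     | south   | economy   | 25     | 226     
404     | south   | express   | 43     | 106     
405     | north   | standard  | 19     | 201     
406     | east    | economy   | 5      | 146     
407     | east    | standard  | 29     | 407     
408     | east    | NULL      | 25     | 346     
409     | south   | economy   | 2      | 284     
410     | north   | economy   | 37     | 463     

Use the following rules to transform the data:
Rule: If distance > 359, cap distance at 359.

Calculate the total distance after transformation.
2403

Step 1: 2 records have distance > 359
Step 2: These records originally summed to 870
Step 3: After capping: 2 × 359 = 718
Step 4: Unaffected records sum: 1685
Step 5: Final sum = 718 + 1685 = 2403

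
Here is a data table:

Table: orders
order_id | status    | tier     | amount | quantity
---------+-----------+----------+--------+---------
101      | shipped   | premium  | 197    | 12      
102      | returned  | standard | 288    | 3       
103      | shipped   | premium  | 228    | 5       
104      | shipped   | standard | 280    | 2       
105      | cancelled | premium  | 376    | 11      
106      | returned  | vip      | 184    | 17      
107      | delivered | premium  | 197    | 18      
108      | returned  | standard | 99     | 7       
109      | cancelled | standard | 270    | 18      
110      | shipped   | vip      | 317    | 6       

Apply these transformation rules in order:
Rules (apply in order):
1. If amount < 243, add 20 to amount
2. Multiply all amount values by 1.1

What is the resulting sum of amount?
2789.6

Step 1: Apply Rule 1 - Add 20 to records with amount < 243
  - 5 records affected: 905 + (5 × 20) = 1005
  - Unaffected records: 1531
  - Sum after Rule 1: 2536
Step 2: Apply Rule 2 - Multiply all by 1.1
  - 2536 × 1.1 = 2789.6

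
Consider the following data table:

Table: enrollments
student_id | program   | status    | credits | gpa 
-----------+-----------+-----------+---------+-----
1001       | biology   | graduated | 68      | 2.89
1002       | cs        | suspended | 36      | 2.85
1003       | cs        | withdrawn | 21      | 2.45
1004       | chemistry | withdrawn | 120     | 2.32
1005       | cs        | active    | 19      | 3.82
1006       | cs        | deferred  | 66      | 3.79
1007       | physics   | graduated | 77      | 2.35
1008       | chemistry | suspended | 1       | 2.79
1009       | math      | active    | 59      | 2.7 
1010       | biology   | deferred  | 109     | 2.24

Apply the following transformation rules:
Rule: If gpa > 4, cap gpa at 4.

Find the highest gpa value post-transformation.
3.82

Step 1: Original maximum gpa = 3.82
Step 2: Check cap of 4 against maximum
Step 3: No records exceed the cap (max 3.82 <= cap 4), so no capping applies
Step 4: Maximum after transformation = 3.82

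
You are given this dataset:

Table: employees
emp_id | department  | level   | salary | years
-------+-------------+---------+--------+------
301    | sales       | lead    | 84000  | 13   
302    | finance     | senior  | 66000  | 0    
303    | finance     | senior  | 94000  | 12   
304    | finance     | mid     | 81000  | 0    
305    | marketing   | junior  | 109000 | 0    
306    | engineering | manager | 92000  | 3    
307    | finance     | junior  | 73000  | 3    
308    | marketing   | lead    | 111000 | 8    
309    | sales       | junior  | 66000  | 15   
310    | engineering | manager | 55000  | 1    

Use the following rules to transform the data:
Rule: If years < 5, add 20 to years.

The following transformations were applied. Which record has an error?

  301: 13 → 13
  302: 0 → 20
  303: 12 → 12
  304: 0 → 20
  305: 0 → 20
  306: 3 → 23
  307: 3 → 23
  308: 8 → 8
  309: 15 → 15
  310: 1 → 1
Record 310 has an error. The correct transformed value should be 21, not 1.

Step 1: Check each record against the rule
Step 2: Record 310 has years = 1
Step 3: Since 1 < 5, the bonus should have been applied
Step 4: Correct value = 21, but claimed value = 1
Conclusion: Record 310 has the error.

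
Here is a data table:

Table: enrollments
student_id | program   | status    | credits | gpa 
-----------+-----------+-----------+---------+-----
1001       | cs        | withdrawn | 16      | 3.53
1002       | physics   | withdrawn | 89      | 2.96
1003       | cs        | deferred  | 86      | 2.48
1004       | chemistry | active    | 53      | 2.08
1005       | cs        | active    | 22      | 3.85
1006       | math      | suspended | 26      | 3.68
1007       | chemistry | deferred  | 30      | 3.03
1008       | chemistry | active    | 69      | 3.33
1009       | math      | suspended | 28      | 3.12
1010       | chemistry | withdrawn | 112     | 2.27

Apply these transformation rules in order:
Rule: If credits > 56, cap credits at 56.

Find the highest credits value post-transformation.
56

Step 1: Original maximum credits = 112
Step 2: Apply cap at 56
Step 3: 4 records had credits > 56 and were capped
Step 4: Maximum after transformation = 56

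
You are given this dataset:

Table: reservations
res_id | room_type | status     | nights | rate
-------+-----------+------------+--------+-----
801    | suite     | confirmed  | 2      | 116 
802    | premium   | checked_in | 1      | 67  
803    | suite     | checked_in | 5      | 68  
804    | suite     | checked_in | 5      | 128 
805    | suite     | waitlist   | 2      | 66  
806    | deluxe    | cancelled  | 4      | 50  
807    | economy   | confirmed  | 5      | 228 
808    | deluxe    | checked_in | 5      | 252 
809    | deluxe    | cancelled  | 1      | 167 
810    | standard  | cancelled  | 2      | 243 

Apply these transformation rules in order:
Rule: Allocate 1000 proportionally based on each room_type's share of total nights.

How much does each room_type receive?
deluxe: 312.5, economy: 156.25, premium: 31.25, standard: 62.5, suite: 437.5

Step 1: Calculate total nights = 32
Step 2: Calculate each room_type's proportion:
  deluxe: 10/32 = 31.25% → 312.5
  economy: 5/32 = 15.62% → 156.25
  premium: 1/32 = 3.12% → 31.25
  standard: 2/32 = 6.25% → 62.5
  suite: 14/32 = 43.75% → 437.5
Step 3: Verify: sum of allocations ≈ 1000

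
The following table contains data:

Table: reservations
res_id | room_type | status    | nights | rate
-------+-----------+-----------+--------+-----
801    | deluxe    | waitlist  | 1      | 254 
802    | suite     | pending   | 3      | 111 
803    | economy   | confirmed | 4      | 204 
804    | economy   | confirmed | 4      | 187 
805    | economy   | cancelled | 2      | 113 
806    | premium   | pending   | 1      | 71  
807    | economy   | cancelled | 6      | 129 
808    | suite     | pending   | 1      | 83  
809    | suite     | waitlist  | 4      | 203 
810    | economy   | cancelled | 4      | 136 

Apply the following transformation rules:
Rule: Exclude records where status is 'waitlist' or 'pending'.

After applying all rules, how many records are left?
5

Step 1: Count records to exclude
  - 2 (waitlist) + 3 (pending) = 5 records
Step 2: Total records: 10
Step 3: Remaining = 10 - 5 = 5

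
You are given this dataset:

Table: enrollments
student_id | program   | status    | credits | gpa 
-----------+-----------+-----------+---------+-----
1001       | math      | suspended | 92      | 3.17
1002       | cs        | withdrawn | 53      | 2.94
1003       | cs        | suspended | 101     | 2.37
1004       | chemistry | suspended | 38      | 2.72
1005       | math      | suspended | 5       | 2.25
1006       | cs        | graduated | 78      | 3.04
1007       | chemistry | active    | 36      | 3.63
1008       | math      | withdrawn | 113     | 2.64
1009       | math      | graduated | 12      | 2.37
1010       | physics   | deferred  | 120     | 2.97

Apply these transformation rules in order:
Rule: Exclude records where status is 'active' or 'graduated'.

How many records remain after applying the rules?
7

Step 1: Count records to exclude
  - 1 (active) + 2 (graduated) = 3 records
Step 2: Total records: 10
Step 3: Remaining = 10 - 3 = 7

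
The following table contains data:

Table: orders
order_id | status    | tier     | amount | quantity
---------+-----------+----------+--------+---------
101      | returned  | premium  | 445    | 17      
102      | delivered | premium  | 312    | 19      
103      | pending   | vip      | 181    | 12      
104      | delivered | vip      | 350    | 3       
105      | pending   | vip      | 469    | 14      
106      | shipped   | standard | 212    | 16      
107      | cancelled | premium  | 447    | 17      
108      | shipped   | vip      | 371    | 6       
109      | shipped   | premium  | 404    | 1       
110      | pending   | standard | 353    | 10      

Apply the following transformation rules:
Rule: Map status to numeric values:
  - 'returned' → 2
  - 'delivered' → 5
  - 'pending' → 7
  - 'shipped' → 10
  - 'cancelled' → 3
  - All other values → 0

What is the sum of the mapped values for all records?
66

Step 1: Apply mapping to each record
Step 2: Count by status:
  'returned': 1 records × 2 = 2
  'delivered': 2 records × 5 = 10
  'pending': 3 records × 7 = 21
  'shipped': 3 records × 10 = 30
  'cancelled': 1 records × 3 = 3
Step 3: Sum all mapped values = 66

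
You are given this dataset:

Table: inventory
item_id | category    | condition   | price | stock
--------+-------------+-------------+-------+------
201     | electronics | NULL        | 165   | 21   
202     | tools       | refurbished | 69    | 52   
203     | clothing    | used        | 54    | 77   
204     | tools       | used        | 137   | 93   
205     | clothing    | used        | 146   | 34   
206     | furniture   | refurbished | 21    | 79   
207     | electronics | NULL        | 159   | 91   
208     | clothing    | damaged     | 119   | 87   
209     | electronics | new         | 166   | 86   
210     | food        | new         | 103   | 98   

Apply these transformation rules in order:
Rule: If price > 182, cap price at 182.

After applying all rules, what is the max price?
166

Step 1: Original maximum price = 166
Step 2: Check cap of 182 against maximum
Step 3: No records exceed the cap (max 166 <= cap 182), so no capping applies
Step 4: Maximum after transformation = 166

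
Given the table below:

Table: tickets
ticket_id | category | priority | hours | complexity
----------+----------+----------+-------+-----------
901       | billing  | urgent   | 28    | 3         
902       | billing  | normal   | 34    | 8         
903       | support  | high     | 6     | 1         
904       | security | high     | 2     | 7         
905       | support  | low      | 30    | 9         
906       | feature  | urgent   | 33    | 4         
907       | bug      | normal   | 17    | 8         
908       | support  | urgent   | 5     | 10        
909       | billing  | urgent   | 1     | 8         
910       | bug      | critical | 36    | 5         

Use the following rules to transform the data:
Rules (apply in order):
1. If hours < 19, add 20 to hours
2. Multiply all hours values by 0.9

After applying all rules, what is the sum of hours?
262.8

Step 1: Apply Rule 1 - Add 20 to records with hours < 19
  - 5 records affected: 31 + (5 × 20) = 131
  - Unaffected records: 161
  - Sum after Rule 1: 292
Step 2: Apply Rule 2 - Multiply all by 0.9
  - 292 × 0.9 = 262.8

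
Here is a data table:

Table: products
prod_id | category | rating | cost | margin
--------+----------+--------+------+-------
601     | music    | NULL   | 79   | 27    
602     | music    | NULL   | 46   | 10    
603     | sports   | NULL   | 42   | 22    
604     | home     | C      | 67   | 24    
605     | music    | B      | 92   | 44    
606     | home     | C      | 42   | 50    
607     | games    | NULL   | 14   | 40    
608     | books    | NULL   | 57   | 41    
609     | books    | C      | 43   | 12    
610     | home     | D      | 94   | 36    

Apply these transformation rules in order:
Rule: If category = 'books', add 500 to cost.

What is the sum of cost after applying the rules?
1576

Step 1: Count records where category = 'books': 2
Step 2: Total bonus added: 2 × 500 = 1000
Step 3: Original sum of cost: 576
Step 4: Final sum = 576 + 1000 = 1576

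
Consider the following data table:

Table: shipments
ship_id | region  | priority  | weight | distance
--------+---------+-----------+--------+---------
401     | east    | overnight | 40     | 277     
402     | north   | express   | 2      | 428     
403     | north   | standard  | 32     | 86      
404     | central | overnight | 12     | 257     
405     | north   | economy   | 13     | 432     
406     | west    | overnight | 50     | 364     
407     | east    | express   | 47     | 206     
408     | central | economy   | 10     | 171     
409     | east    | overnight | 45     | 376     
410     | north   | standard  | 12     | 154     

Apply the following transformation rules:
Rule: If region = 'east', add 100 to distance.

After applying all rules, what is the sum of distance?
3051

Step 1: Count records where region = 'east': 3
Step 2: Total bonus added: 3 × 100 = 300
Step 3: Original sum of distance: 2751
Step 4: Final sum = 2751 + 300 = 3051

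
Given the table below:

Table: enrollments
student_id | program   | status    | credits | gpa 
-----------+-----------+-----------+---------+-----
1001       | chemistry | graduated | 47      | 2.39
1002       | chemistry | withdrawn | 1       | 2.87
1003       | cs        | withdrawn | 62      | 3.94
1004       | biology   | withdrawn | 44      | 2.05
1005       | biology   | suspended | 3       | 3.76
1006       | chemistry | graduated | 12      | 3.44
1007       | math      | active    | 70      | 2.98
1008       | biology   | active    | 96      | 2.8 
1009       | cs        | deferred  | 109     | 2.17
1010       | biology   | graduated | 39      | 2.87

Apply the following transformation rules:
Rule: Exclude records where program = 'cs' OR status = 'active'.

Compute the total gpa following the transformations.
17.38

Step 1: Find records where program = 'cs' OR status = 'active'
Step 2: 4 records match, summing to 11.89
Step 3: Original sum: 29.27
Step 4: Remaining sum = 29.27 - 11.89 = 17.38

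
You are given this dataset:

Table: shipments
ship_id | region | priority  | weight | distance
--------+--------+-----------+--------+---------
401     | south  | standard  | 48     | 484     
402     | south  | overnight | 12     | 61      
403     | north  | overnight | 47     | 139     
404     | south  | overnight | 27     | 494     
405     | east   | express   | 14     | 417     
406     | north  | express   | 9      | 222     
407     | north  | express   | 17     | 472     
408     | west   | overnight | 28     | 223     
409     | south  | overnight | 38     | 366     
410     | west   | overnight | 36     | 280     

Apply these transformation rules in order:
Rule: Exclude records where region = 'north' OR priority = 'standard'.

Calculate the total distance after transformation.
1841

Step 1: Find records where region = 'north' OR priority = 'standard'
Step 2: 4 records match, summing to 1317
Step 3: Original sum: 3158
Step 4: Remaining sum = 3158 - 1317 = 1841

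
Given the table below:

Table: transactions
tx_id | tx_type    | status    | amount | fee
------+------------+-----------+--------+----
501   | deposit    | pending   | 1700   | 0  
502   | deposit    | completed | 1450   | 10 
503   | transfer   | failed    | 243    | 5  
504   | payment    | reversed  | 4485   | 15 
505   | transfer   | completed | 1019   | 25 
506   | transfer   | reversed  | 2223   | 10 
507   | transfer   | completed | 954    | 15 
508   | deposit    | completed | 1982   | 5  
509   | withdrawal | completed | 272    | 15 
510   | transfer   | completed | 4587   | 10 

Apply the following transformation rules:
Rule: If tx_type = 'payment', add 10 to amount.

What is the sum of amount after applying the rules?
18925

Step 1: Count records where tx_type = 'payment': 1
Step 2: Total bonus added: 1 × 10 = 10
Step 3: Original sum of amount: 18915
Step 4: Final sum = 18915 + 10 = 18925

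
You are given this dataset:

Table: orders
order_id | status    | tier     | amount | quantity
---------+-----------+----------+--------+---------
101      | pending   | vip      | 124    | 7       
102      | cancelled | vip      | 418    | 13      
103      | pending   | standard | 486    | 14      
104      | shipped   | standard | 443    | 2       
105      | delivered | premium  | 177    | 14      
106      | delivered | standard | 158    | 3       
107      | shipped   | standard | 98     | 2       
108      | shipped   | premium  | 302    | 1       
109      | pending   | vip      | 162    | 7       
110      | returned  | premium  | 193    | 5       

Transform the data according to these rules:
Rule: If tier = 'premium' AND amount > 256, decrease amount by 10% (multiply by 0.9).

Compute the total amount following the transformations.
2530.8

Step 1: Find records where tier = 'premium' AND amount > 256
Step 2: 1 records match, summing to 302
Step 3: After multiplier: 302 × 0.9 = 271.8
Step 4: Unaffected records sum: 2259
Step 5: Final sum = 271.8 + 2259 = 2530.8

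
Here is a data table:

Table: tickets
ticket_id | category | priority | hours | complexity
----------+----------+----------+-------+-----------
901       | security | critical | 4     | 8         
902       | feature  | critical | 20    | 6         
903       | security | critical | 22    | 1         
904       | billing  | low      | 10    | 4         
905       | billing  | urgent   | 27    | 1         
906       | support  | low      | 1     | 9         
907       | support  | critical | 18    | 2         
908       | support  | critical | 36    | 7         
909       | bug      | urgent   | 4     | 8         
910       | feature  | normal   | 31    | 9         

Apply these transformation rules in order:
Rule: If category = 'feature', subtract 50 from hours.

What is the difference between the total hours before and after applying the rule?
100

Step 1: Original sum of hours = 173
Step 2: 2 records have category = 'feature'
Step 3: Each affected record changes by -50
Step 4: Total change = 2 × -50 = -100
Step 5: New sum = 173 + -100 = 73
Step 6: Difference = |73 - 173| = 100
        (Sum decreased by 100)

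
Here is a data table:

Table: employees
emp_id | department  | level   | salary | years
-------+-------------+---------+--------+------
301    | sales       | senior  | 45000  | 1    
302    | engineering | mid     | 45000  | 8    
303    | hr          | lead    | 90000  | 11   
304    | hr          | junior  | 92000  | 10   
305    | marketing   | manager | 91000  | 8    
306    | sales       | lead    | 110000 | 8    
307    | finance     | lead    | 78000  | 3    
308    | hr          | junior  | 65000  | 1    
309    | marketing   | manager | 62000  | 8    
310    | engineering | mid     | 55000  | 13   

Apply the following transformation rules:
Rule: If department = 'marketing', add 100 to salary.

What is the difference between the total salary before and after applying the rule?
200

Step 1: Original sum of salary = 733000
Step 2: 2 records have department = 'marketing'
Step 3: Each affected record changes by 100
Step 4: Total change = 2 × 100 = 200
Step 5: New sum = 733000 + 200 = 733200
Step 6: Difference = |733200 - 733000| = 200
        (Sum increased by 200)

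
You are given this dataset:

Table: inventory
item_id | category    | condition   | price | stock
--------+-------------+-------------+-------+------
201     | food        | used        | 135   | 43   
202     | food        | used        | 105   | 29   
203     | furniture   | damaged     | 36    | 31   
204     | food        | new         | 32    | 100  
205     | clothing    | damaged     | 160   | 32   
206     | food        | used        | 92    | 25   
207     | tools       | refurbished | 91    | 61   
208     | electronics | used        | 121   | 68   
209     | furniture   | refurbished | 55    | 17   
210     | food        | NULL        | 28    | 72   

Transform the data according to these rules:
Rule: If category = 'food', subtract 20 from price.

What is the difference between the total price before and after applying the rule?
100

Step 1: Original sum of price = 855
Step 2: 5 records have category = 'food'
Step 3: Each affected record changes by -20
Step 4: Total change = 5 × -20 = -100
Step 5: New sum = 855 + -100 = 755
Step 6: Difference = |755 - 855| = 100
        (Sum decreased by 100)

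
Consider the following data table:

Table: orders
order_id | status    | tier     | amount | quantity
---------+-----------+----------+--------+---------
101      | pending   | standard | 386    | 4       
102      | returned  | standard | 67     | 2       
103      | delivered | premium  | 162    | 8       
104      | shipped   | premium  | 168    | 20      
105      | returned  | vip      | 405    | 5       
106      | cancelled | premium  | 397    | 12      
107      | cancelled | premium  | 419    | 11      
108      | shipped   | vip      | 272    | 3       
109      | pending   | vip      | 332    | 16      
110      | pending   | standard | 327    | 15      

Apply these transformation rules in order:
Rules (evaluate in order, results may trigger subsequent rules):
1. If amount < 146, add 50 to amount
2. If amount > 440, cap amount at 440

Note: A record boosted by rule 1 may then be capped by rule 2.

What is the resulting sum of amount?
2985

Step 1: Apply rule 1 to records with amount < 146
  - 1 records get bonus of 50
  - Of these, 0 records then exceed 440 and get capped
Step 2: Apply rule 2 to records with amount > 440
  - 0 records (original) are capped
Step 3: Calculate final sum = 2985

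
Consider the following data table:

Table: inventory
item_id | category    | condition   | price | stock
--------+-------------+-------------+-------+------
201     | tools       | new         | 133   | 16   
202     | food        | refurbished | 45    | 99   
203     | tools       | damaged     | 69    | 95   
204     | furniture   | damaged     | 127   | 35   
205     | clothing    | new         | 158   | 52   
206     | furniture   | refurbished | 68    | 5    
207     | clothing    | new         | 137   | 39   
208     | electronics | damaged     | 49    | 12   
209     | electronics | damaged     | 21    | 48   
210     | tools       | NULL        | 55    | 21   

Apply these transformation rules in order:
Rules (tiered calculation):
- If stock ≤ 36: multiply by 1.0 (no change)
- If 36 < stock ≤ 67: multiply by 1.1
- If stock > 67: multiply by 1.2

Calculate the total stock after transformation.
474.7

Step 1: Tier 1 (stock ≤ 36): 5 records, sum = 89 × 1.0 = 89.0
Step 2: Tier 2 (36 < stock ≤ 67): 3 records, sum = 139 × 1.1 = 152.9
Step 3: Tier 3 (stock > 67): 2 records, sum = 194 × 1.2 = 232.8
Step 4: Final sum = 89.0 + 152.9 + 232.8 = 474.7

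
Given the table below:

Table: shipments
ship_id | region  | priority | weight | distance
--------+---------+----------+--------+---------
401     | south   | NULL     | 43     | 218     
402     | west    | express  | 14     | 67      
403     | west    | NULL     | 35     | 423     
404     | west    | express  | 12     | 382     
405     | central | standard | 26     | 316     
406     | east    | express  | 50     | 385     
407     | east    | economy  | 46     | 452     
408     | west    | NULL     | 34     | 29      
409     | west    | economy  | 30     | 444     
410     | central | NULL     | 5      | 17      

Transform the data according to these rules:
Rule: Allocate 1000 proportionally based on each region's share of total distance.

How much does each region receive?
central: 121.84, east: 306.26, south: 79.77, west: 492.13

Step 1: Calculate total distance = 2733
Step 2: Calculate each region's proportion:
  central: 333/2733 = 12.18% → 121.84
  east: 837/2733 = 30.63% → 306.26
  south: 218/2733 = 7.98% → 79.77
  west: 1345/2733 = 49.21% → 492.13
Step 3: Verify: sum of allocations ≈ 1000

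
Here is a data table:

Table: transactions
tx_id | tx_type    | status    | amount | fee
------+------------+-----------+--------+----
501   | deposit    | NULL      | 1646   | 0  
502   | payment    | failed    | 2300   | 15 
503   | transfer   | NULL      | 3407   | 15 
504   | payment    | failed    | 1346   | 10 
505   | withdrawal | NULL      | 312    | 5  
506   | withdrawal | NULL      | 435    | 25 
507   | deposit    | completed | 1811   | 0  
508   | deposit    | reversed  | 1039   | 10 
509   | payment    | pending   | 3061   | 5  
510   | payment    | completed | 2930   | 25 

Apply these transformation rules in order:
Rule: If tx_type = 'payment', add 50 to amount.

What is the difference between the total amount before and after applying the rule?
200

Step 1: Original sum of amount = 18287
Step 2: 4 records have tx_type = 'payment'
Step 3: Each affected record changes by 50
Step 4: Total change = 4 × 50 = 200
Step 5: New sum = 18287 + 200 = 18487
Step 6: Difference = |18487 - 18287| = 200
        (Sum increased by 200)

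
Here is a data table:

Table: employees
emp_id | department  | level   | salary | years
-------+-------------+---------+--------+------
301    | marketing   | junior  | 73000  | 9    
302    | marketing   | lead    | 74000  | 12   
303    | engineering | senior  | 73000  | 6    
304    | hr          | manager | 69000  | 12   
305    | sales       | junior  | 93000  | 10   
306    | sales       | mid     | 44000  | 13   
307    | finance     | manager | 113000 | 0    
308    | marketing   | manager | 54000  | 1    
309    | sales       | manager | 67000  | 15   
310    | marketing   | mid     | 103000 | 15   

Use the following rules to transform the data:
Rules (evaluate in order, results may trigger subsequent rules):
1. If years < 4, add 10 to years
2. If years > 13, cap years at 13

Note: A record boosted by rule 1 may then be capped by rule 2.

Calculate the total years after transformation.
109

Step 1: Apply rule 1 to records with years < 4
  - 2 records get bonus of 10
  - Of these, 0 records then exceed 13 and get capped
Step 2: Apply rule 2 to records with years > 13
  - 2 records (original) are capped
Step 3: Calculate final sum = 109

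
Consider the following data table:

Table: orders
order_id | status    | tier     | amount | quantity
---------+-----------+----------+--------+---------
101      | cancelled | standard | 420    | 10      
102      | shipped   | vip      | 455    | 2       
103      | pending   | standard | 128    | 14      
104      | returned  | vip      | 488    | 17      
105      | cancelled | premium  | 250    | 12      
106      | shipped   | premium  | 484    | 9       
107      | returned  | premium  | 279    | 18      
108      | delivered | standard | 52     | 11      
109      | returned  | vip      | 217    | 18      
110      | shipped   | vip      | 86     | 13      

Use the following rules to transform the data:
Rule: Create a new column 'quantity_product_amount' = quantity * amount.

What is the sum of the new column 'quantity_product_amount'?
33172

Step 1: For each record, compute quantity * amount
Example calculations:
  10 * 420 = 4200
  2 * 455 = 910
  14 * 128 = 1792
  ...
Step 2: Sum all derived values
Step 3: Total = 33172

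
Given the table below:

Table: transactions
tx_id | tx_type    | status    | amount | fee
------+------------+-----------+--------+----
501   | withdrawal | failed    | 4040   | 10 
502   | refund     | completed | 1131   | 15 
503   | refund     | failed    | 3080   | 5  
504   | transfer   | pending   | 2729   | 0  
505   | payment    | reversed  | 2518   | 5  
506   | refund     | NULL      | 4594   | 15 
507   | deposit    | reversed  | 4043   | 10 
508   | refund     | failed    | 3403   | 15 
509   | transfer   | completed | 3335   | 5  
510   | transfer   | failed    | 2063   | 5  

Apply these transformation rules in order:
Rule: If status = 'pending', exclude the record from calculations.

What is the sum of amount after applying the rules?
28207

Step 1: Identify records where status = 'pending'
Step 2: The excluded records sum to 2729
Step 3: Original total amount = 30936
Step 4: Remaining total = 30936 - 2729 = 28207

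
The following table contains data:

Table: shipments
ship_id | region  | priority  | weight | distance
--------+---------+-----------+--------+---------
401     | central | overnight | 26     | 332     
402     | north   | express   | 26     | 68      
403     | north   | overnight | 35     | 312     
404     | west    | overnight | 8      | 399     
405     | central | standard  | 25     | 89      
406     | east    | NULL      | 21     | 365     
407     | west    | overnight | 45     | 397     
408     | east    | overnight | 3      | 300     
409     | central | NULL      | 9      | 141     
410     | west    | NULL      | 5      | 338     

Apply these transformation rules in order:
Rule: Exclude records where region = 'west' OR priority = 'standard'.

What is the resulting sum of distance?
1518

Step 1: Find records where region = 'west' OR priority = 'standard'
Step 2: 4 records match, summing to 1223
Step 3: Original sum: 2741
Step 4: Remaining sum = 2741 - 1223 = 1518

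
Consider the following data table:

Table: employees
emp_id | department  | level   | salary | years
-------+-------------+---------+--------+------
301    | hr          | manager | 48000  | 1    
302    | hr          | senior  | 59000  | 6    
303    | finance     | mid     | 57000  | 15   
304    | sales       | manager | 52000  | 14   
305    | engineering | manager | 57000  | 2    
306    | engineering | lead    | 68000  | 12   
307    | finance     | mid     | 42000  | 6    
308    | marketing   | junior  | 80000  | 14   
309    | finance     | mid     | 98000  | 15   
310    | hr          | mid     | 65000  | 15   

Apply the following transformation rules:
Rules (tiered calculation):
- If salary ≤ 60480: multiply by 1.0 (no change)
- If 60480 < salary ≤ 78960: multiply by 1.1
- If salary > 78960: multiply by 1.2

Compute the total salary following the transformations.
674900.0

Step 1: Tier 1 (salary ≤ 60480): 6 records, sum = 315000 × 1.0 = 315000.0
Step 2: Tier 2 (60480 < salary ≤ 78960): 2 records, sum = 133000 × 1.1 = 146300.0
Step 3: Tier 3 (salary > 78960): 2 records, sum = 178000 × 1.2 = 213600.0
Step 4: Final sum = 315000.0 + 146300.0 + 213600.0 = 674900.0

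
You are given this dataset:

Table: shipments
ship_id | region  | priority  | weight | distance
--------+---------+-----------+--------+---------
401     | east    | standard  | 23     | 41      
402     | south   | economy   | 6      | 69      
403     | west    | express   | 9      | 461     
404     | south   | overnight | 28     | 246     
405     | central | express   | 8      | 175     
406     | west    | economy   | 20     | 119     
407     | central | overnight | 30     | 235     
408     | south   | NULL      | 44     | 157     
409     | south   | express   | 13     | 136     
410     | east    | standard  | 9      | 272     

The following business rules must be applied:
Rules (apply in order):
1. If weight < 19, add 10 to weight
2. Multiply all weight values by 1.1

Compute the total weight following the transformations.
264.0

Step 1: Apply Rule 1 - Add 10 to records with weight < 19
  - 5 records affected: 45 + (5 × 10) = 95
  - Unaffected records: 145
  - Sum after Rule 1: 240
Step 2: Apply Rule 2 - Multiply all by 1.1
  - 240 × 1.1 = 264.0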